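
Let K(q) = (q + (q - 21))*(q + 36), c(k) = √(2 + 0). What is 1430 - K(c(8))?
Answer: 2182 - 51*√2 ≈ 2109.9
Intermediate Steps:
c(k) = √2
K(q) = (-21 + 2*q)*(36 + q) (K(q) = (q + (-21 + q))*(36 + q) = (-21 + 2*q)*(36 + q))
1430 - K(c(8)) = 1430 - (-756 + 2*(√2)² + 51*√2) = 1430 - (-756 + 2*2 + 51*√2) = 1430 - (-756 + 4 + 51*√2) = 1430 - (-752 + 51*√2) = 1430 + (752 - 51*√2) = 2182 - 51*√2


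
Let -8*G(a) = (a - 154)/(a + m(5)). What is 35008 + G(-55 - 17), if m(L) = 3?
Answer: 9662095/276 ≈ 35008.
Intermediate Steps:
G(a) = -(-154 + a)/(8*(3 + a)) (G(a) = -(a - 154)/(8*(a + 3)) = -(-154 + a)/(8*(3 + a)))
35008 + G(-55 - 17) = 35008 + (154 - (-55 - 17))/(8*(3 + (-55 - 17))) = 35008 + (154 - 1*(-72))/(8*(3 - 72)) = 35008 + (⅛)*(154 + 72)/(-69) = 35008 + (⅛)*(-1/69)*226 = 35008 - 113/276 = 9662095/276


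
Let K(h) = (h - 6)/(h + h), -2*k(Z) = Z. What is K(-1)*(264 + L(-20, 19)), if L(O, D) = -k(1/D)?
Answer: 70231/76 ≈ 924.09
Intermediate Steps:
k(Z) = -Z/2
K(h) = (-6 + h)/(2*h) (K(h) = (-6 + h)/((2*h)) = (-6 + h)*(1/(2*h)) = (-6 + h)/(2*h))
L(O, D) = 1/(2*D) (L(O, D) = -(-1)/(2*D) = 1/(2*D))
K(-1)*(264 + L(-20, 19)) = ((½)*(-6 - 1)/(-1))*(264 + (½)/19) = ((½)*(-1)*(-7))*(264 + (½)*(1/19)) = 7*(264 + 1/38)/2 = (7/2)*(10033/38) = 70231/76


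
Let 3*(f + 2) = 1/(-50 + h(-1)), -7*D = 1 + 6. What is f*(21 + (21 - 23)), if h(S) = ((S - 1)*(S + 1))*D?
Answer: -5719/150 ≈ -38.127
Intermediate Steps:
D = -1 (D = -(1 + 6)/7 = -⅐*7 = -1)
h(S) = -(1 + S)*(-1 + S) (h(S) = ((S - 1)*(S + 1))*(-1) = ((-1 + S)*(1 + S))*(-1) = ((1 + S)*(-1 + S))*(-1) = -(1 + S)*(-1 + S))
f = -301/150 (f = -2 + 1/(3*(-50 + (1 - 1*(-1)²))) = -2 + 1/(3*(-50 + (1 - 1*1))) = -2 + 1/(3*(-50 + (1 - 1))) = -2 + 1/(3*(-50 + 0)) = -2 + (⅓)/(-50) = -2 + (⅓)*(-1/50) = -2 - 1/150 = -301/150 ≈ -2.0067)
f*(21 + (21 - 23)) = -301*(21 + (21 - 23))/150 = -301*(21 - 2)/150 = -301/150*19 = -5719/150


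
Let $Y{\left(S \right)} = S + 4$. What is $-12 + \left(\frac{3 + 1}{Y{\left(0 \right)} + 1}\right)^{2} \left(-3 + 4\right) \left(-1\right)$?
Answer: $- \frac{316}{25} \approx -12.64$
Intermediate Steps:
$Y{\left(S \right)} = 4 + S$
$-12 + \left(\frac{3 + 1}{Y{\left(0 \right)} + 1}\right)^{2} \left(-3 + 4\right) \left(-1\right) = -12 + \left(\frac{3 + 1}{\left(4 + 0\right) + 1}\right)^{2} \left(-3 + 4\right) \left(-1\right) = -12 + \left(\frac{4}{4 + 1}\right)^{2} \cdot 1 \left(-1\right) = -12 + \left(\frac{4}{5}\right)^{2} \left(-1\right) = -12 + \frac{16}{25} \left(-1\right) = -12 - \frac{16}{25} = - \frac{316}{25}$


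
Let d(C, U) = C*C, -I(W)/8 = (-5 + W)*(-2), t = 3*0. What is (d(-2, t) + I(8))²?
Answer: 2704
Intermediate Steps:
t = 0
I(W) = -80 + 16*W (I(W) = -8*(-5 + W)*(-2) = -8*(10 - 2*W) = -80 + 16*W)
d(C, U) = C²
(d(-2, t) + I(8))² = ((-2)² + (-80 + 16*8))² = (4 + (-80 + 128))² = (4 + 48)² = 52² = 2704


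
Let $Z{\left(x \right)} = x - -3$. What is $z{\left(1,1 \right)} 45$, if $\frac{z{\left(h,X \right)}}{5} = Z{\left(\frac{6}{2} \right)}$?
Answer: $1350$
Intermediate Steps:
$Z{\left(x \right)} = 3 + x$ ($Z{\left(x \right)} = x + 3 = 3 + x$)
$z{\left(h,X \right)} = 30$ ($z{\left(h,X \right)} = 5 \left(3 + \frac{6}{2}\right) = 5 \left(3 + 6 \cdot \frac{1}{2}\right) = 5 \left(3 + 3\right) = 5 \cdot 6 = 30$)
$z{\left(1,1 \right)} 45 = 30 \cdot 45 = 1350$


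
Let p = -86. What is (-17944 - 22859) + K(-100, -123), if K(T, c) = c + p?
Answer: -41012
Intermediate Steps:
K(T, c) = -86 + c (K(T, c) = c - 86 = -86 + c)
(-17944 - 22859) + K(-100, -123) = (-17944 - 22859) + (-86 - 123) = -40803 - 209 = -41012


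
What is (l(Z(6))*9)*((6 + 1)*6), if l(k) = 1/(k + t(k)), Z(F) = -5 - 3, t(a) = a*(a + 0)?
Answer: 27/4 ≈ 6.7500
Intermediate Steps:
t(a) = a² (t(a) = a*a = a²)
Z(F) = -8
l(k) = 1/(k + k²)
(l(Z(6))*9)*((6 + 1)*6) = ((1/((-8)*(1 - 8)))*9)*((6 + 1)*6) = (-⅛/(-7)*9)*(7*6) = (-⅛*(-⅐)*9)*42 = ((1/56)*9)*42 = (9/56)*42 = 27/4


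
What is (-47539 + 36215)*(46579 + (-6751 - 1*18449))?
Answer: -242095796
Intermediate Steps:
(-47539 + 36215)*(46579 + (-6751 - 1*18449)) = -11324*(46579 + (-6751 - 18449)) = -11324*(46579 - 25200) = -11324*21379 = -242095796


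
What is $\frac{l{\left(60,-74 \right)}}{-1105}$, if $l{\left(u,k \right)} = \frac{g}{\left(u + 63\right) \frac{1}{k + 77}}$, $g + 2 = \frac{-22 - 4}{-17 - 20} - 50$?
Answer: $\frac{146}{128945} \approx 0.0011323$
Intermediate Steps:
$g = - \frac{1898}{37}$ ($g = -2 - \left(50 - \frac{-22 - 4}{-17 - 20}\right) = -2 - \left(50 + \frac{26}{-37}\right) = -2 - \frac{1824}{37} = - \frac{1898}{37} \approx -51.297$)
$l{\left(u,k \right)} = - \frac{1898 \left(77 + k\right)}{37 \left(63 + u\right)}$ ($l{\left(u,k \right)} = - \frac{1898}{37 \frac{u + 63}{k + 77}} = - \frac{1898}{37 \frac{63 + u}{77 + k}} = - \frac{1898 \frac{77 + k}{63 + u}}{37} = - \frac{1898 \left(77 + k\right)}{37 \left(63 + u\right)}$)
$\frac{l{\left(60,-74 \right)}}{-1105} = \frac{\frac{1898}{37} \frac{1}{63 + 60} \left(-77 - -74\right)}{-1105} = \frac{1898 \left(-77 + 74\right)}{37 \cdot 123} \left(- \frac{1}{1105}\right) = \frac{1898}{37} \cdot \frac{1}{123} \left(-3\right) \left(- \frac{1}{1105}\right) = \left(- \frac{1898}{1517}\right) \left(- \frac{1}{1105}\right) = \frac{146}{128945}$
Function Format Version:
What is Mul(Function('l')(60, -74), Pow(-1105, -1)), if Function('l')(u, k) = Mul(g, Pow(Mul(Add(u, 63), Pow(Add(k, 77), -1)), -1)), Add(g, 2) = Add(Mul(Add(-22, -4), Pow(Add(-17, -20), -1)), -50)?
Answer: Rational(146, 128945) ≈ 0.0011323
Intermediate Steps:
g = Rational(-1898, 37) (g = Add(-2, Add(Mul(Add(-22, -4), Pow(Add(-17, -20), -1)), -50)) = Add(-2, Add(Mul(-26, Pow(-37, -1)), -50)) = Add(-2, Add(Mul(-26, Rational(-1, 37)), -50)) = Add(-2, Add(Rational(26, 37), -50)) = Add(-2, Rational(-1824, 37)) = Rational(-1898, 37) ≈ -51.297)
Function('l')(u, k) = Mul(Rational(-1898, 37), Pow(Add(63, u), -1), Add(77, k)) (Function('l')(u, k) = Mul(Rational(-1898, 37), Pow(Mul(Add(u, 63), Pow(Add(k, 77), -1)), -1)) = Mul(Rational(-1898, 37), Pow(Mul(Add(63, u), Pow(Add(77, k), -1)), -1)) = Mul(Rational(-1898, 37), Pow(Mul(Pow(Add(77, k), -1), Add(63, u)), -1)) = Mul(Rational(-1898, 37), Mul(Pow(Add(63, u), -1), Add(77, k))) = Mul(Rational(-1898, 37), Pow(Add(63, u), -1), Add(77, k)))
Mul(Function('l')(60, -74), Pow(-1105, -1)) = Mul(Mul(Rational(1898, 37), Pow(Add(63, 60), -1), Add(-77, Mul(-1, -74))), Pow(-1105, -1)) = Mul(Mul(Rational(1898, 37), Pow(123, -1), Add(-77, 74)), Rational(-1, 1105)) = Mul(Mul(Rational(1898, 37), Rational(1, 123), -3), Rational(-1, 1105)) = Mul(Rational(-1898, 1517), Rational(-1, 1105)) = Rational(146, 128945)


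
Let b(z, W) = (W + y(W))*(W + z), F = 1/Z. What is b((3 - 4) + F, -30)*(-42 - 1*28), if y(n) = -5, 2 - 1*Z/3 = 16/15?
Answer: -75075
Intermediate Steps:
Z = 14/5 (Z = 6 - 48/15 = 6 - 3*16/15 = 6 - 16/5 = 14/5 ≈ 2.8000)
F = 5/14 (F = 1/(14/5) = 5/14 ≈ 0.35714)
b(z, W) = (-5 + W)*(W + z) (b(z, W) = (W - 5)*(W + z) = (-5 + W)*(W + z))
b((3 - 4) + F, -30)*(-42 - 1*28) = ((-30)² - 5*(-30) - 5*((3 - 4) + 5/14) - 30*((3 - 4) + 5/14))*(-42 - 1*28) = (900 + 150 - 5*(-1 + 5/14) - 30*(-1 + 5/14))*(-42 - 28) = (900 + 150 - 5*(-9/14) - 30*(-9/14))*(-70) = (900 + 150 + 45/14 + 135/7)*(-70) = (2145/2)*(-70) = -75075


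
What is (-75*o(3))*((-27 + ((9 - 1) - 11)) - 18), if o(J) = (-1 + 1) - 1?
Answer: -3600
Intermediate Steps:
o(J) = -1 (o(J) = 0 - 1 = -1)
(-75*o(3))*((-27 + ((9 - 1) - 11)) - 18) = (-75*(-1))*((-27 + ((9 - 1) - 11)) - 18) = 75*((-27 + (8 - 11)) - 18) = 75*((-27 - 3) - 18) = 75*(-30 - 18) = 75*(-48) = -3600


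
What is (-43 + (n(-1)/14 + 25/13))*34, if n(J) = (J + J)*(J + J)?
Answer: -126208/91 ≈ -1386.9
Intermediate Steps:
n(J) = 4*J**2 (n(J) = (2*J)*(2*J) = 4*J**2)
(-43 + (n(-1)/14 + 25/13))*34 = (-43 + ((4*(-1)**2)/14 + 25/13))*34 = (-43 + ((4*1)*(1/14) + 25*(1/13)))*34 = (-43 + (4*(1/14) + 25/13))*34 = (-43 + (2/7 + 25/13))*34 = (-43 + 201/91)*34 = -3712/91*34 = -126208/91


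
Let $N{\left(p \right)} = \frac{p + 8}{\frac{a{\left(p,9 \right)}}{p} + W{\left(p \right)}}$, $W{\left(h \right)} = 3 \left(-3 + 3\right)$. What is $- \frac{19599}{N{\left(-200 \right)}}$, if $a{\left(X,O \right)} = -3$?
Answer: $\frac{19599}{12800} \approx 1.5312$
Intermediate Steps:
$W{\left(h \right)} = 0$ ($W{\left(h \right)} = 3 \cdot 0 = 0$)
$N{\left(p \right)} = - \frac{p \left(8 + p\right)}{3}$ ($N{\left(p \right)} = \frac{p + 8}{- \frac{3}{p} + 0} = \frac{8 + p}{\left(-3\right) \frac{1}{p}} = \left(8 + p\right) \left(- \frac{p}{3}\right) = - \frac{p \left(8 + p\right)}{3}$)
$- \frac{19599}{N{\left(-200 \right)}} = - \frac{19599}{\left(- \frac{1}{3}\right) \left(-200\right) \left(8 - 200\right)} = - \frac{19599}{\left(- \frac{1}{3}\right) \left(-200\right) \left(-192\right)} = - \frac{19599}{-12800} = \left(-19599\right) \left(- \frac{1}{12800}\right) = \frac{19599}{12800}$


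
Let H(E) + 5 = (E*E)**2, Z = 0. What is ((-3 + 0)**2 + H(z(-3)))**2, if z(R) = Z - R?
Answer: 7225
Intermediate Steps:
z(R) = -R (z(R) = 0 - R = -R)
H(E) = -5 + E**4 (H(E) = -5 + (E*E)**2 = -5 + (E**2)**2 = -5 + E**4)
((-3 + 0)**2 + H(z(-3)))**2 = ((-3 + 0)**2 + (-5 + (-1*(-3))**4))**2 = ((-3)**2 + (-5 + 3**4))**2 = (9 + (-5 + 81))**2 = (9 + 76)**2 = 85**2 = 7225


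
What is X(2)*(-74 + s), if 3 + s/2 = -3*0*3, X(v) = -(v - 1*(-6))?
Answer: 640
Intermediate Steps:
X(v) = -6 - v (X(v) = -(v + 6) = -(6 + v) = -6 - v)
s = -6 (s = -6 + 2*(-3*0*3) = -6 + 2*(0*3) = -6 + 2*0 = -6 + 0 = -6)
X(2)*(-74 + s) = (-6 - 1*2)*(-74 - 6) = (-6 - 2)*(-80) = -8*(-80) = 640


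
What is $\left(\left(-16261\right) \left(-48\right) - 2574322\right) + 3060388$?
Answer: $1266594$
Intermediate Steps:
$\left(\left(-16261\right) \left(-48\right) - 2574322\right) + 3060388 = \left(780528 - 2574322\right) + 3060388 = -1793794 + 3060388 = 1266594$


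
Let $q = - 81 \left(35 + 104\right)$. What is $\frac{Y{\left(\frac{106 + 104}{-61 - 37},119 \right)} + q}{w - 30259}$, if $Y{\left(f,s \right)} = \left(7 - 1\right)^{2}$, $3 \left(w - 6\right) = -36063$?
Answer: $\frac{11223}{42274} \approx 0.26548$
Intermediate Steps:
$w = -12015$ ($w = 6 + \frac{1}{3} \left(-36063\right) = 6 - 12021 = -12015$)
$q = -11259$ ($q = \left(-81\right) 139 = -11259$)
$Y{\left(f,s \right)} = 36$ ($Y{\left(f,s \right)} = 6^{2} = 36$)
$\frac{Y{\left(\frac{106 + 104}{-61 - 37},119 \right)} + q}{w - 30259} = \frac{36 - 11259}{-12015 - 30259} = - \frac{11223}{-42274} = \left(-11223\right) \left(- \frac{1}{42274}\right) = \frac{11223}{42274}$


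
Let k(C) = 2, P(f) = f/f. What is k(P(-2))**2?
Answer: 4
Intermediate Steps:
P(f) = 1
k(P(-2))**2 = 2**2 = 4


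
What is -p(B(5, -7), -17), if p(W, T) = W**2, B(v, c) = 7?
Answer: -49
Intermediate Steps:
-p(B(5, -7), -17) = -1*7**2 = -1*49 = -49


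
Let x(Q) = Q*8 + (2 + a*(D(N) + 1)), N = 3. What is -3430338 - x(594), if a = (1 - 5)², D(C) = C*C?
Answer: -3435252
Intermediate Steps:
D(C) = C²
a = 16 (a = (-4)² = 16)
x(Q) = 162 + 8*Q (x(Q) = Q*8 + (2 + 16*(3² + 1)) = 8*Q + (2 + 16*(9 + 1)) = 8*Q + (2 + 16*10) = 8*Q + (2 + 160) = 8*Q + 162 = 162 + 8*Q)
-3430338 - x(594) = -3430338 - (162 + 8*594) = -3430338 - (162 + 4752) = -3430338 - 1*4914 = -3430338 - 4914 = -3435252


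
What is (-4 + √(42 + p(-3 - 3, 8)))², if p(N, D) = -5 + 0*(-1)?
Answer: (4 - √37)² ≈ 4.3379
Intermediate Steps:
p(N, D) = -5 (p(N, D) = -5 + 0 = -5)
(-4 + √(42 + p(-3 - 3, 8)))² = (-4 + √(42 - 5))² = (-4 + √37)²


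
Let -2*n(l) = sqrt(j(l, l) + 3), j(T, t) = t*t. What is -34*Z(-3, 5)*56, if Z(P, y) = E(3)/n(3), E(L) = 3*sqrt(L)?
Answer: 5712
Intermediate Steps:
j(T, t) = t**2
n(l) = -sqrt(3 + l**2)/2 (n(l) = -sqrt(l**2 + 3)/2 = -sqrt(3 + l**2)/2)
Z(P, y) = -3 (Z(P, y) = (3*sqrt(3))/((-sqrt(3 + 3**2)/2)) = (3*sqrt(3))/((-sqrt(3 + 9)/2)) = (3*sqrt(3))/((-sqrt(3))) = (3*sqrt(3))*(-sqrt(3)/3) = -3)
-34*Z(-3, 5)*56 = -34*(-3)*56 = 102*56 = 5712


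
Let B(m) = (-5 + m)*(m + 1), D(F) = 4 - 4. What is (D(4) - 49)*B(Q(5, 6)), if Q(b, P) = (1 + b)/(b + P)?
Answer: 40817/121 ≈ 337.33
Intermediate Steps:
D(F) = 0
Q(b, P) = (1 + b)/(P + b)
B(m) = (1 + m)*(-5 + m) (B(m) = (-5 + m)*(1 + m) = (1 + m)*(-5 + m))
(D(4) - 49)*B(Q(5, 6)) = (0 - 49)*(-5 + ((1 + 5)/(6 + 5))² - 4*(1 + 5)/(6 + 5)) = -49*(-5 + (6/11)² - 4*6/11) = -49*(-5 + 36/121 - 24/11) = -49*(-833/121) = 40817/121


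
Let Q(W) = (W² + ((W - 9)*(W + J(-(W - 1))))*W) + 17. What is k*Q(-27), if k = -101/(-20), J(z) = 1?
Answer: -1238563/10 ≈ -1.2386e+5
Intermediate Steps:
k = 101/20 (k = -101*(-1/20) = 101/20 ≈ 5.0500)
Q(W) = 17 + W² + W*(1 + W)*(-9 + W) (Q(W) = (W² + ((W - 9)*(W + 1))*W) + 17 = (W² + ((-9 + W)*(1 + W))*W) + 17 = (W² + ((1 + W)*(-9 + W))*W) + 17 = (W² + W*(1 + W)*(-9 + W)) + 17 = 17 + W² + W*(1 + W)*(-9 + W))
k*Q(-27) = 101*(17 + (-27)³ - 9*(-27) - 7*(-27)²)/20 = 101*(17 - 19683 + 243 - 7*729)/20 = 101*(17 - 19683 + 243 - 5103)/20 = (101/20)*(-24526) = -1238563/10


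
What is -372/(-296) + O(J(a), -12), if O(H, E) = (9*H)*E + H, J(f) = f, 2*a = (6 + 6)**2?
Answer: -570003/74 ≈ -7702.7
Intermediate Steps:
a = 72 (a = (6 + 6)**2/2 = (1/2)*12**2 = (1/2)*144 = 72)
O(H, E) = H + 9*E*H (O(H, E) = 9*E*H + H = H + 9*E*H)
-372/(-296) + O(J(a), -12) = -372/(-296) + 72*(1 + 9*(-12)) = -372*(-1)/296 + 72*(1 - 108) = -1*(-93/74) + 72*(-107) = 93/74 - 7704 = -570003/74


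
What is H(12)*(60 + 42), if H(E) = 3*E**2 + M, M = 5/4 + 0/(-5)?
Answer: 88383/2 ≈ 44192.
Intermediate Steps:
M = 5/4 (M = 5*(1/4) + 0*(-1/5) = 5/4 + 0 = 5/4 ≈ 1.2500)
H(E) = 5/4 + 3*E**2 (H(E) = 3*E**2 + 5/4 = 5/4 + 3*E**2)
H(12)*(60 + 42) = (5/4 + 3*12**2)*(60 + 42) = (5/4 + 3*144)*102 = (5/4 + 432)*102 = (1733/4)*102 = 88383/2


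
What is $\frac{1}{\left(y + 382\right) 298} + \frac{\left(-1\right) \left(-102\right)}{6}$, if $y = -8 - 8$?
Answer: $\frac{1854157}{109068} \approx 17.0$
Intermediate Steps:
$y = -16$ ($y = -8 - 8 = -16$)
$\frac{1}{\left(y + 382\right) 298} + \frac{\left(-1\right) \left(-102\right)}{6} = \frac{1}{\left(-16 + 382\right) 298} + \frac{\left(-1\right) \left(-102\right)}{6} = \frac{1}{366} \cdot \frac{1}{298} + 102 \cdot \frac{1}{6} = \frac{1}{366} \cdot \frac{1}{298} + 17 = \frac{1}{109068} + 17 = \frac{1854157}{109068}$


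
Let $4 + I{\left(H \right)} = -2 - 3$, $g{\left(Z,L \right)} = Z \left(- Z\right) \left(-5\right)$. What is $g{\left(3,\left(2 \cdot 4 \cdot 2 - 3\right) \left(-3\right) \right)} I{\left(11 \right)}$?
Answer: $-405$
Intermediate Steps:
$g{\left(Z,L \right)} = 5 Z^{2}$ ($g{\left(Z,L \right)} = - Z^{2} \left(-5\right) = 5 Z^{2}$)
$I{\left(H \right)} = -9$ ($I{\left(H \right)} = -4 - 5 = -9$)
$g{\left(3,\left(2 \cdot 4 \cdot 2 - 3\right) \left(-3\right) \right)} I{\left(11 \right)} = 5 \cdot 3^{2} \left(-9\right) = 5 \cdot 9 \left(-9\right) = 45 \left(-9\right) = -405$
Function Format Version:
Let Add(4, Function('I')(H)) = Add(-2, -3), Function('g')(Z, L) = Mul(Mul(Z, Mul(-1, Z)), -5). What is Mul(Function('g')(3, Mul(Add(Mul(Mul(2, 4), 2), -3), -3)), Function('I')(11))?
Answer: -405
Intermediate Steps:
Function('g')(Z, L) = Mul(5, Pow(Z, 2)) (Function('g')(Z, L) = Mul(Mul(-1, Pow(Z, 2)), -5) = Mul(5, Pow(Z, 2)))
Function('I')(H) = -9 (Function('I')(H) = Add(-4, Add(-2, -3)) = Add(-4, -5) = -9)
Mul(Function('g')(3, Mul(Add(Mul(Mul(2, 4), 2), -3), -3)), Function('I')(11)) = Mul(Mul(5, Pow(3, 2)), -9) = Mul(Mul(5, 9), -9) = Mul(45, -9) = -405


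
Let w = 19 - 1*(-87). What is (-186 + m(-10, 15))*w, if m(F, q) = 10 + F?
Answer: -19716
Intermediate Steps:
w = 106 (w = 19 + 87 = 106)
(-186 + m(-10, 15))*w = (-186 + (10 - 10))*106 = (-186 + 0)*106 = -186*106 = -19716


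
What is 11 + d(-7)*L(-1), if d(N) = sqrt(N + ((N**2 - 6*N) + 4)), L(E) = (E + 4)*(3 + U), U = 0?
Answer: 11 + 18*sqrt(22) ≈ 95.427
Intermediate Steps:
L(E) = 12 + 3*E (L(E) = (E + 4)*(3 + 0) = (4 + E)*3 = 12 + 3*E)
d(N) = sqrt(4 + N**2 - 5*N) (d(N) = sqrt(N + (4 + N**2 - 6*N)) = sqrt(4 + N**2 - 5*N))
11 + d(-7)*L(-1) = 11 + sqrt(4 + (-7)**2 - 5*(-7))*(12 + 3*(-1)) = 11 + sqrt(4 + 49 + 35)*(12 - 3) = 11 + sqrt(88)*9 = 11 + (2*sqrt(22))*9 = 11 + 18*sqrt(22)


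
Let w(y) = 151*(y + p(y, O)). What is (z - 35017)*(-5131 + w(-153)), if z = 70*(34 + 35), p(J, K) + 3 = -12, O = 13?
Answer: 920673313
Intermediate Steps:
p(J, K) = -15 (p(J, K) = -3 - 12 = -15)
z = 4830 (z = 70*69 = 4830)
w(y) = -2265 + 151*y (w(y) = 151*(y - 15) = 151*(-15 + y) = -2265 + 151*y)
(z - 35017)*(-5131 + w(-153)) = (4830 - 35017)*(-5131 + (-2265 + 151*(-153))) = -30187*(-5131 + (-2265 - 23103)) = -30187*(-5131 - 25368) = -30187*(-30499) = 920673313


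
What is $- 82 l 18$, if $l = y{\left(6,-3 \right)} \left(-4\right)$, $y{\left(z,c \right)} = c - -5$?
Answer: $11808$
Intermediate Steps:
$y{\left(z,c \right)} = 5 + c$ ($y{\left(z,c \right)} = c + 5 = 5 + c$)
$l = -8$ ($l = \left(5 - 3\right) \left(-4\right) = 2 \left(-4\right) = -8$)
$- 82 l 18 = \left(-82\right) \left(-8\right) 18 = 656 \cdot 18 = 11808$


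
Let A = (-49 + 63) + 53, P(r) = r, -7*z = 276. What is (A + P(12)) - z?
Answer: 829/7 ≈ 118.43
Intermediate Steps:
z = -276/7 (z = -⅐*276 = -276/7 ≈ -39.429)
A = 67 (A = 14 + 53 = 67)
(A + P(12)) - z = (67 + 12) - 1*(-276/7) = 79 + 276/7 = 829/7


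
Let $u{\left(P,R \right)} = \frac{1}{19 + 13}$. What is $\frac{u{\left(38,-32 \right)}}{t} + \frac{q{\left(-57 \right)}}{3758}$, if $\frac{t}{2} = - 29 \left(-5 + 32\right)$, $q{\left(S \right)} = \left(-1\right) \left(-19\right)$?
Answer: $\frac{474185}{94160448} \approx 0.0050359$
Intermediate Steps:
$q{\left(S \right)} = 19$
$u{\left(P,R \right)} = \frac{1}{32}$
$t = -1566$ ($t = 2 \left(- 29 \left(-5 + 32\right)\right) = 2 \left(\left(-29\right) 27\right) = 2 \left(-783\right) = -1566$)
$\frac{u{\left(38,-32 \right)}}{t} + \frac{q{\left(-57 \right)}}{3758} = \frac{1}{32 \left(-1566\right)} + \frac{19}{3758} = \frac{1}{32} \left(- \frac{1}{1566}\right) + 19 \cdot \frac{1}{3758} = - \frac{1}{50112} + \frac{19}{3758} = \frac{474185}{94160448}$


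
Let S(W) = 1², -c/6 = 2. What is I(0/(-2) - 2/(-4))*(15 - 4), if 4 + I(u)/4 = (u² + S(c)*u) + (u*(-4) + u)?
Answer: -209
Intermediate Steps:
c = -12 (c = -6*2 = -12)
S(W) = 1
I(u) = -16 - 8*u + 4*u² (I(u) = -16 + 4*((u² + 1*u) + (u*(-4) + u)) = -16 + 4*((u² + u) + (-4*u + u)) = -16 + 4*((u + u²) - 3*u) = -16 + 4*(u² - 2*u) = -16 + (-8*u + 4*u²) = -16 - 8*u + 4*u²)
I(0/(-2) - 2/(-4))*(15 - 4) = (-16 - 8*(0/(-2) - 2/(-4)) + 4*(0/(-2) - 2/(-4))²)*(15 - 4) = (-16 - 8*(0*(-½) - 2*(-¼)) + 4*(0*(-½) - 2*(-¼))²)*11 = (-16 - 8*(0 + ½) + 4*(0 + ½)²)*11 = (-16 - 8*½ + 4*(½)²)*11 = (-16 - 4 + 4*(¼))*11 = (-16 - 4 + 1)*11 = -19*11 = -209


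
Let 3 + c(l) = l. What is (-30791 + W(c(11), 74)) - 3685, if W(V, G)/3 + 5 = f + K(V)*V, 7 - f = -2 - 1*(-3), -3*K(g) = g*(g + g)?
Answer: -35497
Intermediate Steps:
K(g) = -2*g²/3 (K(g) = -g*(g + g)/3 = -g*2*g/3 = -2*g²/3)
c(l) = -3 + l
f = 6 (f = 7 - (-2 - 1*(-3)) = 7 - (-2 + 3) = 7 - 1*1 = 7 - 1 = 6)
W(V, G) = 3 - 2*V³ (W(V, G) = -15 + 3*(6 + (-2*V²/3)*V) = -15 + 3*(6 - 2*V³/3) = -15 + (18 - 2*V³) = 3 - 2*V³)
(-30791 + W(c(11), 74)) - 3685 = (-30791 + (3 - 2*(-3 + 11)³)) - 3685 = (-30791 + (3 - 2*8³)) - 3685 = (-30791 + (3 - 2*512)) - 3685 = (-30791 + (3 - 1024)) - 3685 = (-30791 - 1021) - 3685 = -31812 - 3685 = -35497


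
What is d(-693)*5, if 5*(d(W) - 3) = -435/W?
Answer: 3610/231 ≈ 15.628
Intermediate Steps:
d(W) = 3 - 87/W (d(W) = 3 + (-435/W)/5 = 3 - 87/W)
d(-693)*5 = (3 - 87/(-693))*5 = (3 - 87*(-1/693))*5 = (3 + 29/231)*5 = (722/231)*5 = 3610/231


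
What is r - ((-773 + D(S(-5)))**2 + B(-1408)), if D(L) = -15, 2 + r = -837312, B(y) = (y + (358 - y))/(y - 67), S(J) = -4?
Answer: -2150930192/1475 ≈ -1.4583e+6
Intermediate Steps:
B(y) = 358/(-67 + y)
r = -837314 (r = -2 - 837312 = -837314)
r - ((-773 + D(S(-5)))**2 + B(-1408)) = -837314 - ((-773 - 15)**2 + 358/(-67 - 1408)) = -837314 - ((-788)**2 + 358/(-1475)) = -837314 - (620944 + 358*(-1/1475)) = -837314 - (620944 - 358/1475) = -837314 - 1*915892042/1475 = -837314 - 915892042/1475 = -2150930192/1475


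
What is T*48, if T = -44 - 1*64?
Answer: -5184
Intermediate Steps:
T = -108 (T = -44 - 64 = -108)
T*48 = -108*48 = -5184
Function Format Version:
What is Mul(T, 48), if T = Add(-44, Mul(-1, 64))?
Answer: -5184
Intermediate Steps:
T = -108 (T = Add(-44, -64) = -108)
Mul(T, 48) = Mul(-108, 48) = -5184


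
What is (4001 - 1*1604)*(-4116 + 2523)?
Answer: -3818421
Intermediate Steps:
(4001 - 1*1604)*(-4116 + 2523) = (4001 - 1604)*(-1593) = 2397*(-1593) = -3818421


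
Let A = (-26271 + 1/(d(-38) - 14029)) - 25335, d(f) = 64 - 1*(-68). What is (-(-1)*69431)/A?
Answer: -964882607/717168583 ≈ -1.3454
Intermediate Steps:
d(f) = 132 (d(f) = 64 + 68 = 132)
A = -717168583/13897 (A = (-26271 + 1/(132 - 14029)) - 25335 = (-26271 + 1/(-13897)) - 25335 = (-26271 - 1/13897) - 25335 = -365088088/13897 - 25335 = -717168583/13897 ≈ -51606.)
(-(-1)*69431)/A = (-(-1)*69431)/(-717168583/13897) = -1*(-69431)*(-13897/717168583) = 69431*(-13897/717168583) = -964882607/717168583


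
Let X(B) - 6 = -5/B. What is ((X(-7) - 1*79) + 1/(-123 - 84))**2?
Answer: 10972353001/2099601 ≈ 5225.9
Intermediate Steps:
X(B) = 6 - 5/B
((X(-7) - 1*79) + 1/(-123 - 84))**2 = (((6 - 5/(-7)) - 1*79) + 1/(-123 - 84))**2 = (((6 - 5*(-1/7)) - 79) + 1/(-207))**2 = (((6 + 5/7) - 79) - 1/207)**2 = ((47/7 - 79) - 1/207)**2 = (-506/7 - 1/207)**2 = (-104749/1449)**2 = 10972353001/2099601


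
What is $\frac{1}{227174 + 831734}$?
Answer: $\frac{1}{1058908} \approx 9.4437 \cdot 10^{-7}$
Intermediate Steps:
$\frac{1}{227174 + 831734} = \frac{1}{1058908}$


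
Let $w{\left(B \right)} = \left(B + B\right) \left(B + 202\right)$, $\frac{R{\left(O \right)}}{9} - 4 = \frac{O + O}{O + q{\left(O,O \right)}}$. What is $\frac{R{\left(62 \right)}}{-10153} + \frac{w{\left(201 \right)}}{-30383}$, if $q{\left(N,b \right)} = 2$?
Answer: $- \frac{26343528153}{4935657584} \approx -5.3374$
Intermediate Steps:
$R{\left(O \right)} = 36 + \frac{18 O}{2 + O}$ ($R{\left(O \right)} = 36 + 9 \frac{O + O}{O + 2} = 36 + 9 \frac{2 O}{2 + O} = 36 + \frac{18 O}{2 + O}$)
$w{\left(B \right)} = 2 B \left(202 + B\right)$
$\frac{R{\left(62 \right)}}{-10153} + \frac{w{\left(201 \right)}}{-30383} = \frac{18 \frac{1}{2 + 62} \left(4 + 3 \cdot 62\right)}{-10153} + \frac{2 \cdot 201 \left(202 + 201\right)}{-30383} = \frac{18 \left(4 + 186\right)}{64} \left(- \frac{1}{10153}\right) + 2 \cdot 201 \cdot 403 \left(- \frac{1}{30383}\right) = 18 \cdot \frac{1}{64} \cdot 190 \left(- \frac{1}{10153}\right) + 162006 \left(- \frac{1}{30383}\right) = \frac{855}{16} \left(- \frac{1}{10153}\right) - \frac{162006}{30383} = - \frac{855}{162448} - \frac{162006}{30383} = - \frac{26343528153}{4935657584}$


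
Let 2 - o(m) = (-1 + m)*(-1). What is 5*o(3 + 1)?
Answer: 25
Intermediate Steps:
o(m) = 1 + m (o(m) = 2 - (-1 + m)*(-1) = 2 - (1 - m) = 2 + (-1 + m) = 1 + m)
5*o(3 + 1) = 5*(1 + (3 + 1)) = 5*(1 + 4) = 5*5 = 25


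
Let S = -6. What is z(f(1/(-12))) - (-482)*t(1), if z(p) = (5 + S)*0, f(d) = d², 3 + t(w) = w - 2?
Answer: -1928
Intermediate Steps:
t(w) = -5 + w (t(w) = -3 + (w - 2) = -3 + (-2 + w) = -5 + w)
z(p) = 0 (z(p) = (5 - 6)*0 = -1*0 = 0)
z(f(1/(-12))) - (-482)*t(1) = 0 - (-482)*(-5 + 1) = 0 - (-482)*(-4) = 0 - 1*1928 = 0 - 1928 = -1928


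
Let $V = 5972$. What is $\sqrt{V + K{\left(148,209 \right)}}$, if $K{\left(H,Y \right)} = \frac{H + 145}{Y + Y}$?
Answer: $\frac{\sqrt{1043574202}}{418} \approx 77.283$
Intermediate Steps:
$K{\left(H,Y \right)} = \frac{145 + H}{2 Y}$
$\sqrt{V + K{\left(148,209 \right)}} = \sqrt{5972 + \frac{145 + 148}{2 \cdot 209}} = \sqrt{5972 + \frac{1}{2} \cdot \frac{1}{209} \cdot 293} = \sqrt{5972 + \frac{293}{418}} = \sqrt{\frac{2496589}{418}} = \frac{\sqrt{1043574202}}{418}$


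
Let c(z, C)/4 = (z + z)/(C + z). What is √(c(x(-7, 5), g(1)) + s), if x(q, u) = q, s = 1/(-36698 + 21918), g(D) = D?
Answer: √4587383145/22170 ≈ 3.0550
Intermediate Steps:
s = -1/14780 (s = 1/(-14780) = -1/14780 ≈ -6.7659e-5)
c(z, C) = 8*z/(C + z) (c(z, C) = 4*((z + z)/(C + z)) = 4*((2*z)/(C + z)) = 4*(2*z/(C + z)) = 8*z/(C + z))
√(c(x(-7, 5), g(1)) + s) = √(8*(-7)/(1 - 7) - 1/14780) = √(8*(-7)/(-6) - 1/14780) = √(8*(-7)*(-⅙) - 1/14780) = √(28/3 - 1/14780) = √(413837/44340) = √4587383145/22170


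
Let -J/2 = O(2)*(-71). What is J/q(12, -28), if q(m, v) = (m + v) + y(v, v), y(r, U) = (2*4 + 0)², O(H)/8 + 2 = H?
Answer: 0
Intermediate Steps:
O(H) = -16 + 8*H
y(r, U) = 64 (y(r, U) = (8 + 0)² = 8² = 64)
q(m, v) = 64 + m + v (q(m, v) = (m + v) + 64 = 64 + m + v)
J = 0 (J = -2*(-16 + 8*2)*(-71) = -2*(-16 + 16)*(-71) = -0*(-71) = -2*0 = 0)
J/q(12, -28) = 0/(64 + 12 - 28) = 0/48 = 0*(1/48) = 0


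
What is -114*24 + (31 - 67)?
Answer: -2772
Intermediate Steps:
-114*24 + (31 - 67) = -2736 - 36 = -2772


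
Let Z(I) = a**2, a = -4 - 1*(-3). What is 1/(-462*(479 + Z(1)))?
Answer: -1/221760 ≈ -4.5094e-6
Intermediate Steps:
a = -1 (a = -4 + 3 = -1)
Z(I) = 1 (Z(I) = (-1)**2 = 1)
1/(-462*(479 + Z(1))) = 1/(-462*(479 + 1)) = 1/(-462*480) = 1/(-221760) = -1/221760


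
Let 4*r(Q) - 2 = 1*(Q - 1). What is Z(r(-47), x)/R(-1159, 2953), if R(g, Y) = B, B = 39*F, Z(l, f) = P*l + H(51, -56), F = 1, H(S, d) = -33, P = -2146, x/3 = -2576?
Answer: 24646/39 ≈ 631.95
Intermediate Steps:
x = -7728 (x = 3*(-2576) = -7728)
r(Q) = ¼ + Q/4 (r(Q) = ½ + (1*(Q - 1))/4 = ½ + (1*(-1 + Q))/4 = ½ + (-1 + Q)/4 = ½ + (-¼ + Q/4) = ¼ + Q/4)
Z(l, f) = -33 - 2146*l (Z(l, f) = -2146*l - 33 = -33 - 2146*l)
B = 39 (B = 39*1 = 39)
R(g, Y) = 39
Z(r(-47), x)/R(-1159, 2953) = (-33 - 2146*(¼ + (¼)*(-47)))/39 = (-33 - 2146*(¼ - 47/4))*(1/39) = (-33 - 2146*(-23/2))*(1/39) = (-33 + 24679)*(1/39) = 24646*(1/39) = 24646/39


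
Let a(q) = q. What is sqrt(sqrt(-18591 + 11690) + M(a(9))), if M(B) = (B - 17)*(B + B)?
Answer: sqrt(-144 + I*sqrt(6901)) ≈ 3.3349 + 12.455*I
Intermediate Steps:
M(B) = 2*B*(-17 + B) (M(B) = (-17 + B)*(2*B) = 2*B*(-17 + B))
sqrt(sqrt(-18591 + 11690) + M(a(9))) = sqrt(sqrt(-18591 + 11690) + 2*9*(-17 + 9)) = sqrt(sqrt(-6901) + 2*9*(-8)) = sqrt(I*sqrt(6901) - 144) = sqrt(-144 + I*sqrt(6901))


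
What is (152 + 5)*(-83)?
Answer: -13031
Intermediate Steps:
(152 + 5)*(-83) = 157*(-83) = -13031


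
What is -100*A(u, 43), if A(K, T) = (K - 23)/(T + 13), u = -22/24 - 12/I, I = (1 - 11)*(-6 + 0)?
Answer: 7235/168 ≈ 43.065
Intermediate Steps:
I = 60 (I = -10*(-6) = 60)
u = -67/60 (u = -22/24 - 12/60 = -22*1/24 - 12*1/60 = -11/12 - ⅕ = -67/60 ≈ -1.1167)
A(K, T) = (-23 + K)/(13 + T)
-100*A(u, 43) = -100*(-23 - 67/60)/(13 + 43) = -100*(-1447)/(56*60) = -25*(-1447)/(14*60) = -100*(-1447/3360) = 7235/168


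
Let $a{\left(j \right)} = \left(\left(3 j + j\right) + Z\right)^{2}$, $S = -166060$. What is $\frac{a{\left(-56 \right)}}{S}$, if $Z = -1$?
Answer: $- \frac{10125}{33212} \approx -0.30486$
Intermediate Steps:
$a{\left(j \right)} = \left(-1 + 4 j\right)^{2}$ ($a{\left(j \right)} = \left(\left(3 j + j\right) - 1\right)^{2} = \left(4 j - 1\right)^{2} = \left(-1 + 4 j\right)^{2}$)
$\frac{a{\left(-56 \right)}}{S} = \frac{\left(-1 + 4 \left(-56\right)\right)^{2}}{-166060} = \left(-1 - 224\right)^{2} \left(- \frac{1}{166060}\right) = \left(-225\right)^{2} \left(- \frac{1}{166060}\right) = 50625 \left(- \frac{1}{166060}\right) = - \frac{10125}{33212}$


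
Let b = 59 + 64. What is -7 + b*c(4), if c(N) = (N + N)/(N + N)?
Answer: 116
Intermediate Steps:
c(N) = 1 (c(N) = (2*N)/((2*N)) = (2*N)*(1/(2*N)) = 1)
b = 123
-7 + b*c(4) = -7 + 123*1 = -7 + 123 = 116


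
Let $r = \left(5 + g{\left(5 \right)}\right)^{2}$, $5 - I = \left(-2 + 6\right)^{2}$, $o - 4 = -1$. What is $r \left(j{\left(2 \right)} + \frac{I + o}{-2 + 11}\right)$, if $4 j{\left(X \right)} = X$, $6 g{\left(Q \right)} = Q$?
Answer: $- \frac{8575}{648} \approx -13.233$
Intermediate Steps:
$o = 3$ ($o = 4 - 1 = 3$)
$g{\left(Q \right)} = \frac{Q}{6}$
$I = -11$ ($I = 5 - \left(-2 + 6\right)^{2} = 5 - 4^{2} = 5 - 16 = -11$)
$j{\left(X \right)} = \frac{X}{4}$
$r = \frac{1225}{36}$ ($r = \left(5 + \frac{1}{6} \cdot 5\right)^{2} = \left(5 + \frac{5}{6}\right)^{2} = \left(\frac{35}{6}\right)^{2} = \frac{1225}{36} \approx 34.028$)
$r \left(j{\left(2 \right)} + \frac{I + o}{-2 + 11}\right) = \frac{1225 \left(\frac{1}{4} \cdot 2 + \frac{-11 + 3}{-2 + 11}\right)}{36} = \frac{1225 \left(\frac{1}{2} - \frac{8}{9}\right)}{36} = \frac{1225}{36} \left(- \frac{7}{18}\right) = - \frac{8575}{648}$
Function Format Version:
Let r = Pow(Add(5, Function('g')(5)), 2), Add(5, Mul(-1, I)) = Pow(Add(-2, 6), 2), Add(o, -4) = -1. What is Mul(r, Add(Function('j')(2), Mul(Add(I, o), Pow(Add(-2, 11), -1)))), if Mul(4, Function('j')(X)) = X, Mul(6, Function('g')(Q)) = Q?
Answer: Rational(-8575, 648) ≈ -13.233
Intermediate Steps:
o = 3 (o = Add(4, -1) = 3)
Function('g')(Q) = Mul(Rational(1, 6), Q)
I = -11 (I = Add(5, Mul(-1, Pow(Add(-2, 6), 2))) = Add(5, Mul(-1, Pow(4, 2))) = Add(5, Mul(-1, 16)) = Add(5, -16) = -11)
Function('j')(X) = Mul(Rational(1, 4), X)
r = Rational(1225, 36) (r = Pow(Add(5, Mul(Rational(1, 6), 5)), 2) = Pow(Add(5, Rational(5, 6)), 2) = Pow(Rational(35, 6), 2) = Rational(1225, 36) ≈ 34.028)
Mul(r, Add(Function('j')(2), Mul(Add(I, o), Pow(Add(-2, 11), -1)))) = Mul(Rational(1225, 36), Add(Mul(Rational(1, 4), 2), Mul(Add(-11, 3), Pow(Add(-2, 11), -1)))) = Mul(Rational(1225, 36), Add(Rational(1, 2), Mul(-8, Pow(9, -1)))) = Mul(Rational(1225, 36), Add(Rational(1, 2), Mul(-8, Rational(1, 9)))) = Mul(Rational(1225, 36), Add(Rational(1, 2), Rational(-8, 9))) = Mul(Rational(1225, 36), Rational(-7, 18)) = Rational(-8575, 648)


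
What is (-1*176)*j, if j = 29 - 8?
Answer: -3696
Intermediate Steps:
j = 21
(-1*176)*j = -1*176*21 = -176*21 = -3696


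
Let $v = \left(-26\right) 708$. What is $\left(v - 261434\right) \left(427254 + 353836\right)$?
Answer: $-218581787780$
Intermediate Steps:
$v = -18408$
$\left(v - 261434\right) \left(427254 + 353836\right) = \left(-18408 - 261434\right) \left(427254 + 353836\right) = \left(-279842\right) 781090 = -218581787780$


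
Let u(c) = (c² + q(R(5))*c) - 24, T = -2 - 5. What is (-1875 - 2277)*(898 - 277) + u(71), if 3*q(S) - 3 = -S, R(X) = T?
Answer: -7719415/3 ≈ -2.5731e+6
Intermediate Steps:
T = -7
R(X) = -7
q(S) = 1 - S/3 (q(S) = 1 + (-S)/3 = 1 - S/3)
u(c) = -24 + c² + 10*c/3 (u(c) = (c² + (1 - ⅓*(-7))*c) - 24 = (c² + (1 + 7/3)*c) - 24 = (c² + 10*c/3) - 24 = -24 + c² + 10*c/3)
(-1875 - 2277)*(898 - 277) + u(71) = (-1875 - 2277)*(898 - 277) + (-24 + 71² + (10/3)*71) = -4152*621 + (-24 + 5041 + 710/3) = -2578392 + 15761/3 = -7719415/3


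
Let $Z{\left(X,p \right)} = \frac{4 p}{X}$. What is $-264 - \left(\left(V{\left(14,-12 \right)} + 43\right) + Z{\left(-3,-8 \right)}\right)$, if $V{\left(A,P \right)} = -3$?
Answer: $- \frac{944}{3} \approx -314.67$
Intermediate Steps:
$Z{\left(X,p \right)} = \frac{4 p}{X}$
$-264 - \left(\left(V{\left(14,-12 \right)} + 43\right) + Z{\left(-3,-8 \right)}\right) = -264 - \left(\left(-3 + 43\right) + 4 \left(-8\right) \frac{1}{-3}\right) = -264 - \left(40 + 4 \left(-8\right) \left(- \frac{1}{3}\right)\right) = -264 - \left(40 + \frac{32}{3}\right) = -264 - \frac{152}{3} = - \frac{944}{3}$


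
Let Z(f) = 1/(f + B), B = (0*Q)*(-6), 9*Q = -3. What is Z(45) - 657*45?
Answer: -1330424/45 ≈ -29565.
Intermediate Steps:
Q = -⅓ (Q = (⅑)*(-3) = -⅓ ≈ -0.33333)
B = 0 (B = (0*(-⅓))*(-6) = 0*(-6) = 0)
Z(f) = 1/f (Z(f) = 1/(f + 0) = 1/f)
Z(45) - 657*45 = 1/45 - 657*45 = 1/45 - 29565 = -1330424/45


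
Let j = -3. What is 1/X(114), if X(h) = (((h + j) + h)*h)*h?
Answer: 1/2924100 ≈ 3.4199e-7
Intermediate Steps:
X(h) = h²*(-3 + 2*h) (X(h) = (((h - 3) + h)*h)*h = (((-3 + h) + h)*h)*h = ((-3 + 2*h)*h)*h = (h*(-3 + 2*h))*h = h²*(-3 + 2*h))
1/X(114) = 1/(114²*(-3 + 2*114)) = 1/(12996*(-3 + 228)) = 1/(12996*225) = 1/2924100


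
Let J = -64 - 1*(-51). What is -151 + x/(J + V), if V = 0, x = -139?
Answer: -1824/13 ≈ -140.31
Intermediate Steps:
J = -13 (J = -64 + 51 = -13)
-151 + x/(J + V) = -151 - 139/(-13 + 0) = -151 - 139/(-13) = -151 - 1/13*(-139) = -151 + 139/13 = -1824/13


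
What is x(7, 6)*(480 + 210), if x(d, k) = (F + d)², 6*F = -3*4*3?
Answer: 690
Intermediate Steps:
F = -6 (F = (-3*4*3)/6 = (-12*3)/6 = (⅙)*(-36) = -6)
x(d, k) = (-6 + d)²
x(7, 6)*(480 + 210) = (-6 + 7)²*(480 + 210) = 1²*690 = 1*690 = 690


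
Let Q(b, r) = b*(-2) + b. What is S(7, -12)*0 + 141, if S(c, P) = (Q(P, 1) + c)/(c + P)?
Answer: 141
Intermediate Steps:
Q(b, r) = -b (Q(b, r) = -2*b + b = -b)
S(c, P) = (c - P)/(P + c) (S(c, P) = (-P + c)/(c + P) = (c - P)/(P + c))
S(7, -12)*0 + 141 = ((7 - 1*(-12))/(-12 + 7))*0 + 141 = ((7 + 12)/(-5))*0 + 141 = -⅕*19*0 + 141 = -19/5*0 + 141 = 0 + 141 = 141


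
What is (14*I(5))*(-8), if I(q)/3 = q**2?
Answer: -8400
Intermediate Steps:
I(q) = 3*q**2
(14*I(5))*(-8) = (14*(3*5**2))*(-8) = (14*(3*25))*(-8) = (14*75)*(-8) = 1050*(-8) = -8400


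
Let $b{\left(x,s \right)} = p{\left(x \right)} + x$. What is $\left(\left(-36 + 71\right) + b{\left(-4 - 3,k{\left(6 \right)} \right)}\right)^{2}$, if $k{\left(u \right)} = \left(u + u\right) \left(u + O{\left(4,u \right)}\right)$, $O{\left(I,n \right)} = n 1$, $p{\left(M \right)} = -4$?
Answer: $576$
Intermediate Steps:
$O{\left(I,n \right)} = n$
$k{\left(u \right)} = 4 u^{2}$ ($k{\left(u \right)} = \left(u + u\right) \left(u + u\right) = 2 u 2 u = 4 u^{2}$)
$b{\left(x,s \right)} = -4 + x$
$\left(\left(-36 + 71\right) + b{\left(-4 - 3,k{\left(6 \right)} \right)}\right)^{2} = \left(\left(-36 + 71\right) - 11\right)^{2} = \left(35 - 11\right)^{2} = 24^{2} = 576$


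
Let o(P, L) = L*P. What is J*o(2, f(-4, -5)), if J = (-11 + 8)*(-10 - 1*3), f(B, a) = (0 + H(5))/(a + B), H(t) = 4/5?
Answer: -104/15 ≈ -6.9333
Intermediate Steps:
H(t) = ⅘ (H(t) = 4*(⅕) = ⅘)
f(B, a) = 4/(5*(B + a)) (f(B, a) = (0 + ⅘)/(a + B) = 4/(5*(B + a)))
J = 39 (J = -3*(-10 - 3) = -3*(-13) = 39)
J*o(2, f(-4, -5)) = 39*((4/(5*(-4 - 5)))*2) = 39*(((⅘)/(-9))*2) = 39*(((⅘)*(-⅑))*2) = 39*(-4/45*2) = 39*(-8/45) = -104/15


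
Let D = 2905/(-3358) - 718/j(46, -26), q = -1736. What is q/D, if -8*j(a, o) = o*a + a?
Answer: 145737200/491937 ≈ 296.25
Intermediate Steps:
j(a, o) = -a/8 - a*o/8 (j(a, o) = -(o*a + a)/8 = -(a*o + a)/8 = -(a + a*o)/8 = -a/8 - a*o/8)
D = -491937/83950 (D = 2905/(-3358) - 718*(-4/(23*(1 - 26))) = 2905*(-1/3358) - 718/((-⅛*46*(-25))) = -2905/3358 - 718/575/4 = -2905/3358 - 718*4/575 = -2905/3358 - 2872/575 = -491937/83950 ≈ -5.8599)
q/D = -1736/(-491937/83950) = -1736*(-83950/491937) = 145737200/491937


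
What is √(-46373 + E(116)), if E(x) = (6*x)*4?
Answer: I*√43589 ≈ 208.78*I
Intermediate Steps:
E(x) = 24*x
√(-46373 + E(116)) = √(-46373 + 24*116) = √(-46373 + 2784) = √(-43589) = I*√43589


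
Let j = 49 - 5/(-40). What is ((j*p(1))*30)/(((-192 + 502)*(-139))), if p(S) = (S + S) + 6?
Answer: -1179/4309 ≈ -0.27361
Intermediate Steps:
p(S) = 6 + 2*S (p(S) = 2*S + 6 = 6 + 2*S)
j = 393/8 (j = 49 - 5*(-1)/40 = 49 - 1*(-1/8) = 49 + 1/8 = 393/8 ≈ 49.125)
((j*p(1))*30)/(((-192 + 502)*(-139))) = ((393*(6 + 2*1)/8)*30)/(((-192 + 502)*(-139))) = ((393*(6 + 2)/8)*30)/((310*(-139))) = (((393/8)*8)*30)/(-43090) = (393*30)*(-1/43090) = 11790*(-1/43090) = -1179/4309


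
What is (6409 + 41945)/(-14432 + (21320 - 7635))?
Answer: -16118/249 ≈ -64.731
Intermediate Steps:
(6409 + 41945)/(-14432 + (21320 - 7635)) = 48354/(-14432 + 13685) = 48354/(-747) = 48354*(-1/747) = -16118/249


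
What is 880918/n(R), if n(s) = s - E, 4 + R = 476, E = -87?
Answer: 880918/559 ≈ 1575.9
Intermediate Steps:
R = 472 (R = -4 + 476 = 472)
n(s) = 87 + s (n(s) = s - 1*(-87) = s + 87 = 87 + s)
880918/n(R) = 880918/(87 + 472) = 880918/559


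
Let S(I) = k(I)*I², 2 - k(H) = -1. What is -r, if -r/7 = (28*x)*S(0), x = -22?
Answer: 0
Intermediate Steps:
k(H) = 3 (k(H) = 2 - 1*(-1) = 2 + 1 = 3)
S(I) = 3*I²
r = 0 (r = -7*28*(-22)*3*0² = -(-4312)*3*0 = -(-4312)*0 = -7*0 = 0)
-r = -1*0 = 0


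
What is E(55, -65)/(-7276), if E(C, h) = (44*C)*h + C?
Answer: 157245/7276 ≈ 21.611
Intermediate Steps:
E(C, h) = C + 44*C*h (E(C, h) = 44*C*h + C = C + 44*C*h)
E(55, -65)/(-7276) = (55*(1 + 44*(-65)))/(-7276) = (55*(1 - 2860))*(-1/7276) = (55*(-2859))*(-1/7276) = -157245*(-1/7276) = 157245/7276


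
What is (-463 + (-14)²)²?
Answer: 71289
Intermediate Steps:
(-463 + (-14)²)² = (-463 + 196)² = (-267)² = 71289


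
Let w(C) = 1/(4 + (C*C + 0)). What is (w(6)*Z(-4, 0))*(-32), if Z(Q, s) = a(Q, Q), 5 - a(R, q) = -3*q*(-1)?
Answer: -68/5 ≈ -13.600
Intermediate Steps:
a(R, q) = 5 - 3*q (a(R, q) = 5 - (-3*q)*(-1) = 5 - 3*q)
Z(Q, s) = 5 - 3*Q
w(C) = 1/(4 + C²) (w(C) = 1/(4 + (C² + 0)) = 1/(4 + C²))
(w(6)*Z(-4, 0))*(-32) = ((5 - 3*(-4))/(4 + 6²))*(-32) = ((5 + 12)/(4 + 36))*(-32) = (17/40)*(-32) = -68/5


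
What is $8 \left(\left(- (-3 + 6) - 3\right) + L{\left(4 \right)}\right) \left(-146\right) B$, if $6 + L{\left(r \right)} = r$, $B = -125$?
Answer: $-1168000$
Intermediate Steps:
$L{\left(r \right)} = -6 + r$
$8 \left(\left(- (-3 + 6) - 3\right) + L{\left(4 \right)}\right) \left(-146\right) B = 8 \left(\left(- (-3 + 6) - 3\right) + \left(-6 + 4\right)\right) \left(-146\right) \left(-125\right) = 8 \left(\left(\left(-1\right) 3 - 3\right) - 2\right) \left(-146\right) \left(-125\right) = 8 \left(\left(-3 - 3\right) - 2\right) \left(-146\right) \left(-125\right) = 8 \left(-6 - 2\right) \left(-146\right) \left(-125\right) = 8 \left(-8\right) \left(-146\right) \left(-125\right) = \left(-64\right) \left(-146\right) \left(-125\right) = 9344 \left(-125\right) = -1168000$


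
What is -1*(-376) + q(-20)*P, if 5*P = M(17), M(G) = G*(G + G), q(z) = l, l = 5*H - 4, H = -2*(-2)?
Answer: 11128/5 ≈ 2225.6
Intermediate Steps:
H = 4
l = 16 (l = 5*4 - 4 = 20 - 4 = 16)
q(z) = 16
M(G) = 2*G² (M(G) = G*(2*G) = 2*G²)
P = 578/5 (P = (2*17²)/5 = (2*289)/5 = (⅕)*578 = 578/5 ≈ 115.60)
-1*(-376) + q(-20)*P = -1*(-376) + 16*(578/5) = 376 + 9248/5 = 11128/5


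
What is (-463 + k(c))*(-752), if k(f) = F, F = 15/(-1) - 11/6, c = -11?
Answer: 1082504/3 ≈ 3.6083e+5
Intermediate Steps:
F = -101/6 (F = 15*(-1) - 11*⅙ = -15 - 11/6 = -101/6 ≈ -16.833)
k(f) = -101/6
(-463 + k(c))*(-752) = (-463 - 101/6)*(-752) = -2879/6*(-752) = 1082504/3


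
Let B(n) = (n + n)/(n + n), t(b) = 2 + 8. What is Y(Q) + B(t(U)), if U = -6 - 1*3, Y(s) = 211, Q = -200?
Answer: 212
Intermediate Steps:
U = -9 (U = -6 - 3 = -9)
t(b) = 10
B(n) = 1 (B(n) = (2*n)/((2*n)) = (2*n)*(1/(2*n)) = 1)
Y(Q) + B(t(U)) = 211 + 1 = 212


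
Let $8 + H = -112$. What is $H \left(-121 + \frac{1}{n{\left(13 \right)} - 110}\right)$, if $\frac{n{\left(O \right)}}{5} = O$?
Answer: $\frac{43568}{3} \approx 14523.0$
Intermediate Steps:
$H = -120$ ($H = -8 - 112 = -120$)
$n{\left(O \right)} = 5 O$
$H \left(-121 + \frac{1}{n{\left(13 \right)} - 110}\right) = - 120 \left(-121 + \frac{1}{5 \cdot 13 - 110}\right) = - 120 \left(-121 + \frac{1}{65 - 110}\right) = - 120 \left(-121 + \frac{1}{-45}\right) = - 120 \left(-121 - \frac{1}{45}\right) = \left(-120\right) \left(- \frac{5446}{45}\right) = \frac{43568}{3}$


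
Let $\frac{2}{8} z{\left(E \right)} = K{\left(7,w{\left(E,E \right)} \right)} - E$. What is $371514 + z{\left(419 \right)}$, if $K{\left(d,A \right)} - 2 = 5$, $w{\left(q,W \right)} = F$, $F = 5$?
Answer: $369866$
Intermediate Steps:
$w{\left(q,W \right)} = 5$
$K{\left(d,A \right)} = 7$ ($K{\left(d,A \right)} = 2 + 5 = 7$)
$z{\left(E \right)} = 28 - 4 E$ ($z{\left(E \right)} = 4 \left(7 - E\right) = 28 - 4 E$)
$371514 + z{\left(419 \right)} = 371514 + \left(28 - 1676\right) = 371514 - 1648 = 369866$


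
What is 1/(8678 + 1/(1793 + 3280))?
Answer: 5073/44023495 ≈ 0.00011523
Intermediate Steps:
1/(8678 + 1/(1793 + 3280)) = 1/(8678 + 1/5073) = 1/(44023495/5073) = 5073/44023495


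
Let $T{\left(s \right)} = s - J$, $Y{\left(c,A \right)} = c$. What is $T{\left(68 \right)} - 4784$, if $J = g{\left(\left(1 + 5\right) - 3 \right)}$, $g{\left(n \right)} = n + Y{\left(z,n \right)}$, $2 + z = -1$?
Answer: $-4716$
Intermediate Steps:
$z = -3$ ($z = -2 - 1 = -3$)
$g{\left(n \right)} = -3 + n$ ($g{\left(n \right)} = n - 3 = -3 + n$)
$J = 0$ ($J = -3 + \left(\left(1 + 5\right) - 3\right) = -3 + \left(6 - 3\right) = -3 + 3 = 0$)
$T{\left(s \right)} = s$ ($T{\left(s \right)} = s - 0 = s + 0 = s$)
$T{\left(68 \right)} - 4784 = 68 - 4784 = -4716$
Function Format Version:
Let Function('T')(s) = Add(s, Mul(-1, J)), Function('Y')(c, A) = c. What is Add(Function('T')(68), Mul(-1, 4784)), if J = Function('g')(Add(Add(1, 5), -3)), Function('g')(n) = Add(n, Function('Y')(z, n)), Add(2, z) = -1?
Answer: -4716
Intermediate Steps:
z = -3 (z = Add(-2, -1) = -3)
Function('g')(n) = Add(-3, n) (Function('g')(n) = Add(n, -3) = Add(-3, n))
J = 0 (J = Add(-3, Add(Add(1, 5), -3)) = Add(-3, Add(6, -3)) = Add(-3, 3) = 0)
Function('T')(s) = s (Function('T')(s) = Add(s, Mul(-1, 0)) = Add(s, 0) = s)
Add(Function('T')(68), Mul(-1, 4784)) = Add(68, Mul(-1, 4784)) = Add(68, -4784) = -4716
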